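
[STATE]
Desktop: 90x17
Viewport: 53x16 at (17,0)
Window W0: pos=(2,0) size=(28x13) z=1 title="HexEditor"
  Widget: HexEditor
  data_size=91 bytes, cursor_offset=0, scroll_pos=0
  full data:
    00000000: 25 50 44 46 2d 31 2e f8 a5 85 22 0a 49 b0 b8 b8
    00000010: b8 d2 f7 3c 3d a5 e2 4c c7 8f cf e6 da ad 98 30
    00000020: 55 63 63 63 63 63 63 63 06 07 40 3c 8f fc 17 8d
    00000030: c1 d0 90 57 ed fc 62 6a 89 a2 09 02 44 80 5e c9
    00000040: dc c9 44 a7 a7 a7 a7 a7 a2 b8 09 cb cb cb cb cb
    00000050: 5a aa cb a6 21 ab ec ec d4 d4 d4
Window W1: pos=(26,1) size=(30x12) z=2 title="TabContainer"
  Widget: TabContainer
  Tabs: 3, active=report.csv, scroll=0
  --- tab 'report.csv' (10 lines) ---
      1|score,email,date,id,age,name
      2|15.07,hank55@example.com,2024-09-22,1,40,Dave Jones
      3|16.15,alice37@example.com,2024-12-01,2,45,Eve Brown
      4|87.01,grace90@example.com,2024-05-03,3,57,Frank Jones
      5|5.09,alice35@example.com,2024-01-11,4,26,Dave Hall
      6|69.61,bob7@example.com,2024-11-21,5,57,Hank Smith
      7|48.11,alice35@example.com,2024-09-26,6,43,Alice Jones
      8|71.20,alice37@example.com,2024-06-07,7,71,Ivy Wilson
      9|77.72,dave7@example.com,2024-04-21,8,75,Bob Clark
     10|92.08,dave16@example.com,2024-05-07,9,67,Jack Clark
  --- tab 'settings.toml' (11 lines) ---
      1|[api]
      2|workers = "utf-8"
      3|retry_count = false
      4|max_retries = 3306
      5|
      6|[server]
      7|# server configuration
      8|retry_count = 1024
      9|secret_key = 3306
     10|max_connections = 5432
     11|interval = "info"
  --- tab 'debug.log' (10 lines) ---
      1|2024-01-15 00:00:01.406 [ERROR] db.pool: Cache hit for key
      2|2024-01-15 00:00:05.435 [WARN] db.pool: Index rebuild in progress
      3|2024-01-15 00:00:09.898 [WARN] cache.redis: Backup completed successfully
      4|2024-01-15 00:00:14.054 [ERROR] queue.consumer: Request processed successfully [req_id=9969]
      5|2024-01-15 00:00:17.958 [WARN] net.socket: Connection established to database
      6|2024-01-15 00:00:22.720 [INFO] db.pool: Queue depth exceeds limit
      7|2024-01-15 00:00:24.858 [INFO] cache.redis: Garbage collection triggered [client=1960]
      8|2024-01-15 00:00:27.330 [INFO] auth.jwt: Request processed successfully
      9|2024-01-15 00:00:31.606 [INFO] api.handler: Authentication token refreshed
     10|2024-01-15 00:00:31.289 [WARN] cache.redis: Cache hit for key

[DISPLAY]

━━━━━━━━━━━━┓                                        
         ┏━━━━━━━━━━━━━━━━━━━━━━━━━━━━┓              
─────────┃ TabContainer               ┃              
0 44 46 2┠────────────────────────────┨              
2 f7 3c 3┃[report.csv]│ settings.toml ┃              
3 63 63 6┃────────────────────────────┃              
0 90 57 e┃score,email,date,id,age,name┃              
9 44 a7 a┃15.07,hank55@example.com,202┃              
a cb a6 2┃16.15,alice37@example.com,20┃              
         ┃87.01,grace90@example.com,20┃              
         ┃5.09,alice35@example.com,202┃              
         ┃69.61,bob7@example.com,2024-┃              
━━━━━━━━━┗━━━━━━━━━━━━━━━━━━━━━━━━━━━━┛              
                                                     
                                                     
                                                     


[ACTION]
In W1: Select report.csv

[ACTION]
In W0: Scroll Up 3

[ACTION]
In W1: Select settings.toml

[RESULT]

━━━━━━━━━━━━┓                                        
         ┏━━━━━━━━━━━━━━━━━━━━━━━━━━━━┓              
─────────┃ TabContainer               ┃              
0 44 46 2┠────────────────────────────┨              
2 f7 3c 3┃ report.csv │[settings.toml]┃              
3 63 63 6┃────────────────────────────┃              
0 90 57 e┃[api]                       ┃              
9 44 a7 a┃workers = "utf-8"           ┃              
a cb a6 2┃retry_count = false         ┃              
         ┃max_retries = 3306          ┃              
         ┃                            ┃              
         ┃[server]                    ┃              
━━━━━━━━━┗━━━━━━━━━━━━━━━━━━━━━━━━━━━━┛              
                                                     
                                                     
                                                     


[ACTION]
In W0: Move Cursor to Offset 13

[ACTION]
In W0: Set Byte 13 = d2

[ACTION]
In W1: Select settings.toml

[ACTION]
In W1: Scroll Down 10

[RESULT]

━━━━━━━━━━━━┓                                        
         ┏━━━━━━━━━━━━━━━━━━━━━━━━━━━━┓              
─────────┃ TabContainer               ┃              
0 44 46 2┠────────────────────────────┨              
2 f7 3c 3┃ report.csv │[settings.toml]┃              
3 63 63 6┃────────────────────────────┃              
0 90 57 e┃interval = "info"           ┃              
9 44 a7 a┃                            ┃              
a cb a6 2┃                            ┃              
         ┃                            ┃              
         ┃                            ┃              
         ┃                            ┃              
━━━━━━━━━┗━━━━━━━━━━━━━━━━━━━━━━━━━━━━┛              
                                                     
                                                     
                                                     


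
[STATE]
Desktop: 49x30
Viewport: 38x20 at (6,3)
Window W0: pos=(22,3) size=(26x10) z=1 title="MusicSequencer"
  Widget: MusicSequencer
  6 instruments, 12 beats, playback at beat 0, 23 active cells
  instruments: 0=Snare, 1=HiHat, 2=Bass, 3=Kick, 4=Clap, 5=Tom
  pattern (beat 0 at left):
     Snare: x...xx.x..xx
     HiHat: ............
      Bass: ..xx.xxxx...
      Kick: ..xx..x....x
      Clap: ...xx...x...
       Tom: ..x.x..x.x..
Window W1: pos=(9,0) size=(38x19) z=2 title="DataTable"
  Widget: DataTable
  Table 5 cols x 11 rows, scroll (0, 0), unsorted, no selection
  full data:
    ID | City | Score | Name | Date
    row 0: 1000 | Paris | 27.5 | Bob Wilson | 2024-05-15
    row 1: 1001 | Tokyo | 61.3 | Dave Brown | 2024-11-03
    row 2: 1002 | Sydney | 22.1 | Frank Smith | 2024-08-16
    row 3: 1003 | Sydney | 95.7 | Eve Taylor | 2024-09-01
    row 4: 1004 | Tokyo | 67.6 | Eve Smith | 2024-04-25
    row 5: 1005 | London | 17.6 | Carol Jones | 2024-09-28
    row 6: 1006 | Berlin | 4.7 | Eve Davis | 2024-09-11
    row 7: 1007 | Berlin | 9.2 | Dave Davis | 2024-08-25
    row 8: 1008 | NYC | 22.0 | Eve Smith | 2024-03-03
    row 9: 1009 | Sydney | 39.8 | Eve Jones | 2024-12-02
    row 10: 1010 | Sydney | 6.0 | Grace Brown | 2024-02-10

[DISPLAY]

   ┃ID  │City  │Score│Name       │Date
   ┃────┼──────┼─────┼───────────┼────
   ┃1000│Paris │27.5 │Bob Wilson │2024
   ┃1001│Tokyo │61.3 │Dave Brown │2024
   ┃1002│Sydney│22.1 │Frank Smith│2024
   ┃1003│Sydney│95.7 │Eve Taylor │2024
   ┃1004│Tokyo │67.6 │Eve Smith  │2024
   ┃1005│London│17.6 │Carol Jones│2024
   ┃1006│Berlin│4.7  │Eve Davis  │2024
   ┃1007│Berlin│9.2  │Dave Davis │2024
   ┃1008│NYC   │22.0 │Eve Smith  │2024
   ┃1009│Sydney│39.8 │Eve Jones  │2024
   ┃1010│Sydney│6.0  │Grace Brown│2024
   ┃                                  
   ┃                                  
   ┗━━━━━━━━━━━━━━━━━━━━━━━━━━━━━━━━━━
                                      
                                      
                                      
                                      


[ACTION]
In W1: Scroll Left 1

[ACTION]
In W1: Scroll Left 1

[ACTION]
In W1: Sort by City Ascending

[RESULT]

   ┃ID  │City ▲│Score│Name       │Date
   ┃────┼──────┼─────┼───────────┼────
   ┃1006│Berlin│4.7  │Eve Davis  │2024
   ┃1007│Berlin│9.2  │Dave Davis │2024
   ┃1005│London│17.6 │Carol Jones│2024
   ┃1008│NYC   │22.0 │Eve Smith  │2024
   ┃1000│Paris │27.5 │Bob Wilson │2024
   ┃1002│Sydney│22.1 │Frank Smith│2024
   ┃1003│Sydney│95.7 │Eve Taylor │2024
   ┃1009│Sydney│39.8 │Eve Jones  │2024
   ┃1010│Sydney│6.0  │Grace Brown│2024
   ┃1001│Tokyo │61.3 │Dave Brown │2024
   ┃1004│Tokyo │67.6 │Eve Smith  │2024
   ┃                                  
   ┃                                  
   ┗━━━━━━━━━━━━━━━━━━━━━━━━━━━━━━━━━━
                                      
                                      
                                      
                                      


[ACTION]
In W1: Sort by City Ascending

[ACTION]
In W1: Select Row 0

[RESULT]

   ┃ID  │City ▲│Score│Name       │Date
   ┃────┼──────┼─────┼───────────┼────
   ┃>006│Berlin│4.7  │Eve Davis  │2024
   ┃1007│Berlin│9.2  │Dave Davis │2024
   ┃1005│London│17.6 │Carol Jones│2024
   ┃1008│NYC   │22.0 │Eve Smith  │2024
   ┃1000│Paris │27.5 │Bob Wilson │2024
   ┃1002│Sydney│22.1 │Frank Smith│2024
   ┃1003│Sydney│95.7 │Eve Taylor │2024
   ┃1009│Sydney│39.8 │Eve Jones  │2024
   ┃1010│Sydney│6.0  │Grace Brown│2024
   ┃1001│Tokyo │61.3 │Dave Brown │2024
   ┃1004│Tokyo │67.6 │Eve Smith  │2024
   ┃                                  
   ┃                                  
   ┗━━━━━━━━━━━━━━━━━━━━━━━━━━━━━━━━━━
                                      
                                      
                                      
                                      


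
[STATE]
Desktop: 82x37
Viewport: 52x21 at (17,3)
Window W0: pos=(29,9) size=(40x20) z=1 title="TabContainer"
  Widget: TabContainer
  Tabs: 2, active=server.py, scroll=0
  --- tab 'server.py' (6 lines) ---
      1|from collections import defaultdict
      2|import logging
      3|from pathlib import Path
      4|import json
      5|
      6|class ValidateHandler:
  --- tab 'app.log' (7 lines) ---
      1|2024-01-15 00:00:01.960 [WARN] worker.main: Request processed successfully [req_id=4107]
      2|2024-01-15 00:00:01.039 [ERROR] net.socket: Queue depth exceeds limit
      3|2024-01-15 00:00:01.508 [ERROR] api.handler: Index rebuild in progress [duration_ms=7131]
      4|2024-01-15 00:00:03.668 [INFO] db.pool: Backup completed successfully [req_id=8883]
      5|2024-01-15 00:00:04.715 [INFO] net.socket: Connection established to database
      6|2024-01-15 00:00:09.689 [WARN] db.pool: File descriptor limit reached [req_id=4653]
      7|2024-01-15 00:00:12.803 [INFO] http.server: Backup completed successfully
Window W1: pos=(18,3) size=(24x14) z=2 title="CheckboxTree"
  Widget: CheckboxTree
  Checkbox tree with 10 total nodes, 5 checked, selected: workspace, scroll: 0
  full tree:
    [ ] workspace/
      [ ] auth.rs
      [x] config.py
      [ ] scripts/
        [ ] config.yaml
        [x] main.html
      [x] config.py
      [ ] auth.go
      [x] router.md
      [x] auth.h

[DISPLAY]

 ┏━━━━━━━━━━━━━━━━━━━━━━┓                           
 ┃ CheckboxTree         ┃                           
 ┠──────────────────────┨                           
 ┃>[-] workspace/       ┃                           
 ┃   [ ] auth.rs        ┃                           
 ┃   [x] config.py      ┃                           
 ┃   [-] scripts/       ┃━━━━━━━━━━━━━━━━━━━━━━━━━━┓
 ┃     [ ] config.yaml  ┃r                         ┃
 ┃     [x] main.html    ┃──────────────────────────┨
 ┃   [x] config.py      ┃ app.log                  ┃
 ┃   [ ] auth.go        ┃──────────────────────────┃
 ┃   [x] router.md      ┃ions import defaultdict   ┃
 ┃   [x] auth.h         ┃ng                        ┃
 ┗━━━━━━━━━━━━━━━━━━━━━━┛ import Path              ┃
            ┃import json                           ┃
            ┃                                      ┃
            ┃class ValidateHandler:                ┃
            ┃                                      ┃
            ┃                                      ┃
            ┃                                      ┃
            ┃                                      ┃


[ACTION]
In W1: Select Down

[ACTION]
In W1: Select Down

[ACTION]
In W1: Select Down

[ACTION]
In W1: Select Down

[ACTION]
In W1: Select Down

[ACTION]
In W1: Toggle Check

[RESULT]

 ┏━━━━━━━━━━━━━━━━━━━━━━┓                           
 ┃ CheckboxTree         ┃                           
 ┠──────────────────────┨                           
 ┃ [-] workspace/       ┃                           
 ┃   [ ] auth.rs        ┃                           
 ┃   [x] config.py      ┃                           
 ┃   [ ] scripts/       ┃━━━━━━━━━━━━━━━━━━━━━━━━━━┓
 ┃     [ ] config.yaml  ┃r                         ┃
 ┃>    [ ] main.html    ┃──────────────────────────┨
 ┃   [x] config.py      ┃ app.log                  ┃
 ┃   [ ] auth.go        ┃──────────────────────────┃
 ┃   [x] router.md      ┃ions import defaultdict   ┃
 ┃   [x] auth.h         ┃ng                        ┃
 ┗━━━━━━━━━━━━━━━━━━━━━━┛ import Path              ┃
            ┃import json                           ┃
            ┃                                      ┃
            ┃class ValidateHandler:                ┃
            ┃                                      ┃
            ┃                                      ┃
            ┃                                      ┃
            ┃                                      ┃


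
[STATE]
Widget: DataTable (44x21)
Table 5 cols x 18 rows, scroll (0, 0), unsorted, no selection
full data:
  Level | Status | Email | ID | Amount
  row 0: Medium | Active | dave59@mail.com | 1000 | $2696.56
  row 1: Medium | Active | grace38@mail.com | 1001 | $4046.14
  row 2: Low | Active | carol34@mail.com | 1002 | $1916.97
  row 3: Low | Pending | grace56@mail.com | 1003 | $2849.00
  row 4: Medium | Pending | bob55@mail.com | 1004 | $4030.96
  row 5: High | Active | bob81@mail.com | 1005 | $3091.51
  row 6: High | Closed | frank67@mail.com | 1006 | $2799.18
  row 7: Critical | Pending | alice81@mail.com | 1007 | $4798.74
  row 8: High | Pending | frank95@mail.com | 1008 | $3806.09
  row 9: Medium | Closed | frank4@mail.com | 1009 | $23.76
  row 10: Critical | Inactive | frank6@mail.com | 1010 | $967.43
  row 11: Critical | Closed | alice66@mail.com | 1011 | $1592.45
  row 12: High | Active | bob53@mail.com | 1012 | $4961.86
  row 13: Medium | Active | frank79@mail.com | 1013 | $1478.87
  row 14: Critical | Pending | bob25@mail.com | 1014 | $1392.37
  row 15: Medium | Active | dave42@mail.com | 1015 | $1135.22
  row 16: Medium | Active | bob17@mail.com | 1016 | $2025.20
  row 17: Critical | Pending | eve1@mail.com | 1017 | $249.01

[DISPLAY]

Level   │Status  │Email           │ID  │Amou
────────┼────────┼────────────────┼────┼────
Medium  │Active  │dave59@mail.com │1000│$269
Medium  │Active  │grace38@mail.com│1001│$404
Low     │Active  │carol34@mail.com│1002│$191
Low     │Pending │grace56@mail.com│1003│$284
Medium  │Pending │bob55@mail.com  │1004│$403
High    │Active  │bob81@mail.com  │1005│$309
High    │Closed  │frank67@mail.com│1006│$279
Critical│Pending │alice81@mail.com│1007│$479
High    │Pending │frank95@mail.com│1008│$380
Medium  │Closed  │frank4@mail.com │1009│$23.
Critical│Inactive│frank6@mail.com │1010│$967
Critical│Closed  │alice66@mail.com│1011│$159
High    │Active  │bob53@mail.com  │1012│$496
Medium  │Active  │frank79@mail.com│1013│$147
Critical│Pending │bob25@mail.com  │1014│$139
Medium  │Active  │dave42@mail.com │1015│$113
Medium  │Active  │bob17@mail.com  │1016│$202
Critical│Pending │eve1@mail.com   │1017│$249
                                            


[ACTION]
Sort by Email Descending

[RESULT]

Level   │Status  │Email          ▼│ID  │Amou
────────┼────────┼────────────────┼────┼────
Low     │Pending │grace56@mail.com│1003│$284
Medium  │Active  │grace38@mail.com│1001│$404
High    │Pending │frank95@mail.com│1008│$380
Medium  │Active  │frank79@mail.com│1013│$147
Critical│Inactive│frank6@mail.com │1010│$967
High    │Closed  │frank67@mail.com│1006│$279
Medium  │Closed  │frank4@mail.com │1009│$23.
Critical│Pending │eve1@mail.com   │1017│$249
Medium  │Active  │dave59@mail.com │1000│$269
Medium  │Active  │dave42@mail.com │1015│$113
Low     │Active  │carol34@mail.com│1002│$191
High    │Active  │bob81@mail.com  │1005│$309
Medium  │Pending │bob55@mail.com  │1004│$403
High    │Active  │bob53@mail.com  │1012│$496
Critical│Pending │bob25@mail.com  │1014│$139
Medium  │Active  │bob17@mail.com  │1016│$202
Critical│Pending │alice81@mail.com│1007│$479
Critical│Closed  │alice66@mail.com│1011│$159
                                            


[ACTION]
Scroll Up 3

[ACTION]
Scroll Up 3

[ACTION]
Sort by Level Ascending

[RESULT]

Level  ▲│Status  │Email           │ID  │Amou
────────┼────────┼────────────────┼────┼────
Critical│Inactive│frank6@mail.com │1010│$967
Critical│Pending │eve1@mail.com   │1017│$249
Critical│Pending │bob25@mail.com  │1014│$139
Critical│Pending │alice81@mail.com│1007│$479
Critical│Closed  │alice66@mail.com│1011│$159
High    │Pending │frank95@mail.com│1008│$380
High    │Closed  │frank67@mail.com│1006│$279
High    │Active  │bob81@mail.com  │1005│$309
High    │Active  │bob53@mail.com  │1012│$496
Low     │Pending │grace56@mail.com│1003│$284
Low     │Active  │carol34@mail.com│1002│$191
Medium  │Active  │grace38@mail.com│1001│$404
Medium  │Active  │frank79@mail.com│1013│$147
Medium  │Closed  │frank4@mail.com │1009│$23.
Medium  │Active  │dave59@mail.com │1000│$269
Medium  │Active  │dave42@mail.com │1015│$113
Medium  │Pending │bob55@mail.com  │1004│$403
Medium  │Active  │bob17@mail.com  │1016│$202
                                            


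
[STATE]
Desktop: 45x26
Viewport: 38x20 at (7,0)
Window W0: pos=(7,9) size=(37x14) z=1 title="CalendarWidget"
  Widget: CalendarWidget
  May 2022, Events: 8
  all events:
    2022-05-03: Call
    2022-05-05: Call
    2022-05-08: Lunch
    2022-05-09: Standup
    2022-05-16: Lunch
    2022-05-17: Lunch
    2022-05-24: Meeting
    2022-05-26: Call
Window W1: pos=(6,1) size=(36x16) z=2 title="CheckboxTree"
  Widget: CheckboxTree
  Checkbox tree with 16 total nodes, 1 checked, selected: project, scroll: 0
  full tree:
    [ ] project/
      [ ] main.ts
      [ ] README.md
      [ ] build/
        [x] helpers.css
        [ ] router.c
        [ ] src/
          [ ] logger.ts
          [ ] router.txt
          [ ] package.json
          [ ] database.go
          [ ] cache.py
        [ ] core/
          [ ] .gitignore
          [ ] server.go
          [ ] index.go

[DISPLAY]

                                      
━━━━━━━━━━━━━━━━━━━━━━━━━━━━━━━━━━┓   
 CheckboxTree                     ┃   
──────────────────────────────────┨   
>[-] project/                     ┃   
   [ ] main.ts                    ┃   
   [ ] README.md                  ┃   
   [-] build/                     ┃   
     [x] helpers.css              ┃   
     [ ] router.c                 ┃━┓ 
     [ ] src/                     ┃ ┃ 
       [ ] logger.ts              ┃─┨ 
       [ ] router.txt             ┃ ┃ 
       [ ] package.json           ┃ ┃ 
       [ ] database.go            ┃ ┃ 
       [ ] cache.py               ┃ ┃ 
━━━━━━━━━━━━━━━━━━━━━━━━━━━━━━━━━━┛ ┃ 
┃16* 17* 18 19 20 21 22             ┃ 
┃23 24* 25 26* 27 28 29             ┃ 
┃30 31                              ┃ 


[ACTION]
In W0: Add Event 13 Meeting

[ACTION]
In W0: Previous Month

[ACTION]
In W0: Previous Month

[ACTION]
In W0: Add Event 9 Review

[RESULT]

                                      
━━━━━━━━━━━━━━━━━━━━━━━━━━━━━━━━━━┓   
 CheckboxTree                     ┃   
──────────────────────────────────┨   
>[-] project/                     ┃   
   [ ] main.ts                    ┃   
   [ ] README.md                  ┃   
   [-] build/                     ┃   
     [x] helpers.css              ┃   
     [ ] router.c                 ┃━┓ 
     [ ] src/                     ┃ ┃ 
       [ ] logger.ts              ┃─┨ 
       [ ] router.txt             ┃ ┃ 
       [ ] package.json           ┃ ┃ 
       [ ] database.go            ┃ ┃ 
       [ ] cache.py               ┃ ┃ 
━━━━━━━━━━━━━━━━━━━━━━━━━━━━━━━━━━┛ ┃ 
┃21 22 23 24 25 26 27               ┃ 
┃28 29 30 31                        ┃ 
┃                                   ┃ 


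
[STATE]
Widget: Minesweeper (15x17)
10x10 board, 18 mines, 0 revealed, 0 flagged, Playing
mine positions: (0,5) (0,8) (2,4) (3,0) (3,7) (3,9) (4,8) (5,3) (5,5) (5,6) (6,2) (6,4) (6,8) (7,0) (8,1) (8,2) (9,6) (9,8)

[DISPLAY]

■■■■■■■■■■     
■■■■■■■■■■     
■■■■■■■■■■     
■■■■■■■■■■     
■■■■■■■■■■     
■■■■■■■■■■     
■■■■■■■■■■     
■■■■■■■■■■     
■■■■■■■■■■     
■■■■■■■■■■     
               
               
               
               
               
               
               


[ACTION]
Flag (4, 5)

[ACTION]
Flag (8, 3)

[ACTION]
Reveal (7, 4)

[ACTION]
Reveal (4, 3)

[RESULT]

■■■■■■■■■■     
■■■■■■■■■■     
■■■■■■■■■■     
■■■■■■■■■■     
■■■1■⚑■■■■     
■■■■■■■■■■     
■■■■■■■■■■     
■■■■1■■■■■     
■■■⚑■■■■■■     
■■■■■■■■■■     
               
               
               
               
               
               
               


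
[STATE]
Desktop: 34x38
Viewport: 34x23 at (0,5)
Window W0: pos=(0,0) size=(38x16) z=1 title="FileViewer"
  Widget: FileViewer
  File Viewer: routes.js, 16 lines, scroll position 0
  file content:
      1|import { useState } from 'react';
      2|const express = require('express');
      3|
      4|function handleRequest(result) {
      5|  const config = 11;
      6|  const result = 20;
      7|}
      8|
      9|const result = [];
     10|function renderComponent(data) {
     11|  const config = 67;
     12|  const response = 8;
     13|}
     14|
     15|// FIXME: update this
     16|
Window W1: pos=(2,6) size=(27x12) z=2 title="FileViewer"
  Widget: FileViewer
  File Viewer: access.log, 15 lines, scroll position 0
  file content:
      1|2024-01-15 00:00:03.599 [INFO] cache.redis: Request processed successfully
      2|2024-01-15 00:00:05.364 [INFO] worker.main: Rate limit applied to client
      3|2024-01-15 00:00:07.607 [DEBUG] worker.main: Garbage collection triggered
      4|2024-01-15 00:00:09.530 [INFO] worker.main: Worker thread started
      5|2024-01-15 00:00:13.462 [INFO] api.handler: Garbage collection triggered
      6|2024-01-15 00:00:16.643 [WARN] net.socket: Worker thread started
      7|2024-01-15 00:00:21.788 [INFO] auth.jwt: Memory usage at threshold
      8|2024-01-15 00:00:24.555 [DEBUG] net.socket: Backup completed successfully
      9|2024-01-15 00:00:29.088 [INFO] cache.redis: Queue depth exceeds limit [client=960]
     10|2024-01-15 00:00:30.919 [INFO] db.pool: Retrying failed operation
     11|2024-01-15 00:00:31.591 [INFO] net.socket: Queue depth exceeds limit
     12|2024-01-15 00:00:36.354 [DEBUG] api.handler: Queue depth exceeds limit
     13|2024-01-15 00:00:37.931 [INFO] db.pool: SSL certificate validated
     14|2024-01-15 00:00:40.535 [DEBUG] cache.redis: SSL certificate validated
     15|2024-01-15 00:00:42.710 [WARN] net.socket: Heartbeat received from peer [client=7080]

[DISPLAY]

┃                                 
┃f┏━━━━━━━━━━━━━━━━━━━━━━━━━┓t) { 
┃ ┃ FileViewer              ┃     
┃ ┠─────────────────────────┨     
┃}┃2024-01-15 00:00:03.599 ▲┃     
┃ ┃2024-01-15 00:00:05.364 █┃     
┃c┃2024-01-15 00:00:07.607 ░┃     
┃f┃2024-01-15 00:00:09.530 ░┃a) { 
┃ ┃2024-01-15 00:00:13.462 ░┃     
┃ ┃2024-01-15 00:00:16.643 ░┃     
┗━┃2024-01-15 00:00:21.788 ░┃━━━━━
  ┃2024-01-15 00:00:24.555 ▼┃     
  ┗━━━━━━━━━━━━━━━━━━━━━━━━━┛     
                                  
                                  
                                  
                                  
                                  
                                  
                                  
                                  
                                  
                                  


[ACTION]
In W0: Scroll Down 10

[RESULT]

┃}                                
┃ ┏━━━━━━━━━━━━━━━━━━━━━━━━━┓     
┃c┃ FileViewer              ┃     
┃f┠─────────────────────────┨a) { 
┃ ┃2024-01-15 00:00:03.599 ▲┃     
┃ ┃2024-01-15 00:00:05.364 █┃     
┃}┃2024-01-15 00:00:07.607 ░┃     
┃ ┃2024-01-15 00:00:09.530 ░┃     
┃/┃2024-01-15 00:00:13.462 ░┃     
┃ ┃2024-01-15 00:00:16.643 ░┃     
┗━┃2024-01-15 00:00:21.788 ░┃━━━━━
  ┃2024-01-15 00:00:24.555 ▼┃     
  ┗━━━━━━━━━━━━━━━━━━━━━━━━━┛     
                                  
                                  
                                  
                                  
                                  
                                  
                                  
                                  
                                  
                                  


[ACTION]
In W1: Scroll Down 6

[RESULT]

┃}                                
┃ ┏━━━━━━━━━━━━━━━━━━━━━━━━━┓     
┃c┃ FileViewer              ┃     
┃f┠─────────────────────────┨a) { 
┃ ┃2024-01-15 00:00:21.788 ▲┃     
┃ ┃2024-01-15 00:00:24.555 ░┃     
┃}┃2024-01-15 00:00:29.088 ░┃     
┃ ┃2024-01-15 00:00:30.919 ░┃     
┃/┃2024-01-15 00:00:31.591 ░┃     
┃ ┃2024-01-15 00:00:36.354 ░┃     
┗━┃2024-01-15 00:00:37.931 █┃━━━━━
  ┃2024-01-15 00:00:40.535 ▼┃     
  ┗━━━━━━━━━━━━━━━━━━━━━━━━━┛     
                                  
                                  
                                  
                                  
                                  
                                  
                                  
                                  
                                  
                                  


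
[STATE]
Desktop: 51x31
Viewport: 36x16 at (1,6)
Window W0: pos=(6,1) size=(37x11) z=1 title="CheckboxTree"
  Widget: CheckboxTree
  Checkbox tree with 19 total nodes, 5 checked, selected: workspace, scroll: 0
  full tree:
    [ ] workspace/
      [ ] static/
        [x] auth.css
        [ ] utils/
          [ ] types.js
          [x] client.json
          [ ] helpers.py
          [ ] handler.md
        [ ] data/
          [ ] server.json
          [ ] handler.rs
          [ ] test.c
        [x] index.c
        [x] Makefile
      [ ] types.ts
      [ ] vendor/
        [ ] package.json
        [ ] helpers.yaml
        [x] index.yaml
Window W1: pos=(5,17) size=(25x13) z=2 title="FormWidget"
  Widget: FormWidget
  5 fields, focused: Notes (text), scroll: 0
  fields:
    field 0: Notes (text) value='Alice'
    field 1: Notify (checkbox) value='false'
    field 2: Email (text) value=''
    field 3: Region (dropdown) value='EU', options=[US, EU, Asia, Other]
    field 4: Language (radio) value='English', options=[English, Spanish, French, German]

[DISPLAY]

     ┃     [x] auth.css             
     ┃     [-] utils/               
     ┃       [ ] types.js           
     ┃       [x] client.json        
     ┃       [ ] helpers.py         
     ┗━━━━━━━━━━━━━━━━━━━━━━━━━━━━━━
                                    
                                    
                                    
                                    
                                    
    ┏━━━━━━━━━━━━━━━━━━━━━━━┓       
    ┃ FormWidget            ┃       
    ┠───────────────────────┨       
    ┃> Notes:      [Alice  ]┃       
    ┃  Notify:     [ ]      ┃       


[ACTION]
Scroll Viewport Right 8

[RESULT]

   [x] auth.css                  ┃  
   [-] utils/                    ┃  
     [ ] types.js                ┃  
     [x] client.json             ┃  
     [ ] helpers.py              ┃  
━━━━━━━━━━━━━━━━━━━━━━━━━━━━━━━━━┛  
                                    
                                    
                                    
                                    
                                    
━━━━━━━━━━━━━━━━━━━━┓               
rmWidget            ┃               
────────────────────┨               
otes:      [Alice  ]┃               
otify:     [ ]      ┃               


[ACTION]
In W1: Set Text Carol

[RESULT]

   [x] auth.css                  ┃  
   [-] utils/                    ┃  
     [ ] types.js                ┃  
     [x] client.json             ┃  
     [ ] helpers.py              ┃  
━━━━━━━━━━━━━━━━━━━━━━━━━━━━━━━━━┛  
                                    
                                    
                                    
                                    
                                    
━━━━━━━━━━━━━━━━━━━━┓               
rmWidget            ┃               
────────────────────┨               
otes:      [Carol  ]┃               
otify:     [ ]      ┃               


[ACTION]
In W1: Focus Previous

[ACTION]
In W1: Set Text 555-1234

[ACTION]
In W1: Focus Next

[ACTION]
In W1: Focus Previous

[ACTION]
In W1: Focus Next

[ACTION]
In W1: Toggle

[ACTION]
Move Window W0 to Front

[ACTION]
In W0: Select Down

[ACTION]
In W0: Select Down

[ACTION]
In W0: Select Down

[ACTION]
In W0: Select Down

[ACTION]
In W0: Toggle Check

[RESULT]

   [x] auth.css                  ┃  
   [-] utils/                    ┃  
     [x] types.js                ┃  
     [x] client.json             ┃  
     [ ] helpers.py              ┃  
━━━━━━━━━━━━━━━━━━━━━━━━━━━━━━━━━┛  
                                    
                                    
                                    
                                    
                                    
━━━━━━━━━━━━━━━━━━━━┓               
rmWidget            ┃               
────────────────────┨               
otes:      [Carol  ]┃               
otify:     [ ]      ┃               


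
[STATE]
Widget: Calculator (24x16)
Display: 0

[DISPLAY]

                       0
┌───┬───┬───┬───┐       
│ 7 │ 8 │ 9 │ ÷ │       
├───┼───┼───┼───┤       
│ 4 │ 5 │ 6 │ × │       
├───┼───┼───┼───┤       
│ 1 │ 2 │ 3 │ - │       
├───┼───┼───┼───┤       
│ 0 │ . │ = │ + │       
├───┼───┼───┼───┤       
│ C │ MC│ MR│ M+│       
└───┴───┴───┴───┘       
                        
                        
                        
                        


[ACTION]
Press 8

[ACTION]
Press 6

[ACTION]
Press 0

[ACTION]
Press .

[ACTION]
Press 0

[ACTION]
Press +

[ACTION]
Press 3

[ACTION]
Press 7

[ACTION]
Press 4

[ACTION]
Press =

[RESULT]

                    1234
┌───┬───┬───┬───┐       
│ 7 │ 8 │ 9 │ ÷ │       
├───┼───┼───┼───┤       
│ 4 │ 5 │ 6 │ × │       
├───┼───┼───┼───┤       
│ 1 │ 2 │ 3 │ - │       
├───┼───┼───┼───┤       
│ 0 │ . │ = │ + │       
├───┼───┼───┼───┤       
│ C │ MC│ MR│ M+│       
└───┴───┴───┴───┘       
                        
                        
                        
                        


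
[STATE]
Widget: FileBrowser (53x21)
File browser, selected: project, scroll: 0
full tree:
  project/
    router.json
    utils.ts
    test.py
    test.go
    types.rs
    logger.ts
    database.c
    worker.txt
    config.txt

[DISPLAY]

> [-] project/                                       
    router.json                                      
    utils.ts                                         
    test.py                                          
    test.go                                          
    types.rs                                         
    logger.ts                                        
    database.c                                       
    worker.txt                                       
    config.txt                                       
                                                     
                                                     
                                                     
                                                     
                                                     
                                                     
                                                     
                                                     
                                                     
                                                     
                                                     


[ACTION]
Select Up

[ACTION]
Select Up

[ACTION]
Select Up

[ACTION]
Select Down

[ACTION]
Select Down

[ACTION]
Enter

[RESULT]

  [-] project/                                       
    router.json                                      
  > utils.ts                                         
    test.py                                          
    test.go                                          
    types.rs                                         
    logger.ts                                        
    database.c                                       
    worker.txt                                       
    config.txt                                       
                                                     
                                                     
                                                     
                                                     
                                                     
                                                     
                                                     
                                                     
                                                     
                                                     
                                                     


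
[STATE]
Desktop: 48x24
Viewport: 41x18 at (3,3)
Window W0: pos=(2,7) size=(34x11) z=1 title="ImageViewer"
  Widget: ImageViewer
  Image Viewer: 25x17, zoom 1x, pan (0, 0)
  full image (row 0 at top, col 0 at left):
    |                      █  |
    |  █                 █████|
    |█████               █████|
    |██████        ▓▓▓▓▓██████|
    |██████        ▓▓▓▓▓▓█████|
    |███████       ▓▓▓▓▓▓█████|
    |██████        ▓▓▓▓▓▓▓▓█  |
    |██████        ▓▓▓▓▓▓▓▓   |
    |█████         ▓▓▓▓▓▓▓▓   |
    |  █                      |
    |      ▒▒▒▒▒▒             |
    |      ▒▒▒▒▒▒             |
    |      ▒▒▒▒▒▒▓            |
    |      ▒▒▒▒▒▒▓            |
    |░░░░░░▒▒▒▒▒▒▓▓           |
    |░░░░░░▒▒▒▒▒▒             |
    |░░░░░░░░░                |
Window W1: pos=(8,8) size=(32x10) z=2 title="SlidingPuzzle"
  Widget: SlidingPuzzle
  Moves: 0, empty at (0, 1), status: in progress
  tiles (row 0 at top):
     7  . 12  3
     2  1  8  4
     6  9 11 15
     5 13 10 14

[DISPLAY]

                                         
                                         
                                         
                                         
━━━━━━━━━━━━━━━━━━━━━━━━━━━━━━━━┓        
 Imag┏━━━━━━━━━━━━━━━━━━━━━━━━━━━━━━┓    
─────┃ SlidingPuzzle                ┃    
     ┠──────────────────────────────┨    
  █  ┃┌────┬────┬────┬────┐         ┃    
█████┃│  7 │    │ 12 │  3 │         ┃    
█████┃├────┼────┼────┼────┤         ┃    
█████┃│  2 │  1 │  8 │  4 │         ┃    
█████┃├────┼────┼────┼────┤         ┃    
█████┃│  6 │  9 │ 11 │ 15 │         ┃    
━━━━━┗━━━━━━━━━━━━━━━━━━━━━━━━━━━━━━┛    
                                         
                                         
                                         


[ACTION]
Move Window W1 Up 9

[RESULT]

     ┃┌────┬────┬────┬────┐         ┃    
     ┃│  7 │    │ 12 │  3 │         ┃    
     ┃├────┼────┼────┼────┤         ┃    
     ┃│  2 │  1 │  8 │  4 │         ┃    
━━━━━┃├────┼────┼────┼────┤         ┃    
 Imag┃│  6 │  9 │ 11 │ 15 │         ┃    
─────┗━━━━━━━━━━━━━━━━━━━━━━━━━━━━━━┛    
                      █         ┃        
  █                 █████       ┃        
█████               █████       ┃        
██████        ▓▓▓▓▓██████       ┃        
██████        ▓▓▓▓▓▓█████       ┃        
███████       ▓▓▓▓▓▓█████       ┃        
██████        ▓▓▓▓▓▓▓▓█         ┃        
━━━━━━━━━━━━━━━━━━━━━━━━━━━━━━━━┛        
                                         
                                         
                                         


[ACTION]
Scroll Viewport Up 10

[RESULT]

     ┏━━━━━━━━━━━━━━━━━━━━━━━━━━━━━━┓    
     ┃ SlidingPuzzle                ┃    
     ┠──────────────────────────────┨    
     ┃┌────┬────┬────┬────┐         ┃    
     ┃│  7 │    │ 12 │  3 │         ┃    
     ┃├────┼────┼────┼────┤         ┃    
     ┃│  2 │  1 │  8 │  4 │         ┃    
━━━━━┃├────┼────┼────┼────┤         ┃    
 Imag┃│  6 │  9 │ 11 │ 15 │         ┃    
─────┗━━━━━━━━━━━━━━━━━━━━━━━━━━━━━━┛    
                      █         ┃        
  █                 █████       ┃        
█████               █████       ┃        
██████        ▓▓▓▓▓██████       ┃        
██████        ▓▓▓▓▓▓█████       ┃        
███████       ▓▓▓▓▓▓█████       ┃        
██████        ▓▓▓▓▓▓▓▓█         ┃        
━━━━━━━━━━━━━━━━━━━━━━━━━━━━━━━━┛        
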